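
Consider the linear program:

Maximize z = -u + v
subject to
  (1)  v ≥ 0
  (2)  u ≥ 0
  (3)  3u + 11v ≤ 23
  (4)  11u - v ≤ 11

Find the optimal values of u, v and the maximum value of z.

Vertices and z = -u + v:
  (0, 0) → z = 0
  (1, 0) → z = -1
  (0, 23/11) → z = 23/11
  (36/31, 55/31) → z = 19/31

u = 0, v = 23/11, maximum z = 23/11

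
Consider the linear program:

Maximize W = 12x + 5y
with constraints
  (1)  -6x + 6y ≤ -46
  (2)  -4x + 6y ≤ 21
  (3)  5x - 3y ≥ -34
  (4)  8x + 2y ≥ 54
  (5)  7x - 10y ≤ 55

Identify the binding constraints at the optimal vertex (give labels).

Extreme points and W = 12x + 5y:
  (67/2, 155/6) → W = 3187/6
  (65/9, -4/9) → W = 760/9
  (270, 367/2) → W = 8315/2

The maximum is at (270, 367/2). Substituting into each constraint, equality holds for (2) and (5); the remaining constraints have slack.

(2) and (5)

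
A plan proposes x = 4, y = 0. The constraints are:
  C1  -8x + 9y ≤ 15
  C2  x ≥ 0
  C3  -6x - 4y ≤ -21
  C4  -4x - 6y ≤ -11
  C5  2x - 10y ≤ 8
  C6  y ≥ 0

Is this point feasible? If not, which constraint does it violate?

C1: -32 ≤ 15 ✓
C2: 4 ≥ 0 ✓
C3: -24 ≤ -21 ✓
C4: -16 ≤ -11 ✓
C5: 8 ≤ 8 ✓
C6: 0 ≥ 0 ✓

feasible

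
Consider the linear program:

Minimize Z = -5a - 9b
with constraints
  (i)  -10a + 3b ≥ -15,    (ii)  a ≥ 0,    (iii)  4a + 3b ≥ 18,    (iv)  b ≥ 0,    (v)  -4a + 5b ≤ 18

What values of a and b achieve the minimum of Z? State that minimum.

Feasible corners and Z = -5a - 9b:
  (33/14, 20/7) → Z = -75/2
  (129/38, 120/19) → Z = -2805/38
  (9/8, 9/2) → Z = -369/8

a = 129/38, b = 120/19, minimum Z = -2805/38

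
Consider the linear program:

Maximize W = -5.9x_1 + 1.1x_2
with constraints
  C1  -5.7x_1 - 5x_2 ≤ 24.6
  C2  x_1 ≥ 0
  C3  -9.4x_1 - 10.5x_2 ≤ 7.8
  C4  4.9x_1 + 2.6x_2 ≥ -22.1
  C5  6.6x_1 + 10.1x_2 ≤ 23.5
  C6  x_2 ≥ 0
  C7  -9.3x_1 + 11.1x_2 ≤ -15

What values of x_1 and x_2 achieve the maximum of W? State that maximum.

Vertices and W = -5.9x_1 + 1.1x_2:
  (235/66, 0) → W = -2773/132
  (13745/5573, 3985/5573) → W = -76712/5573
  (50/31, 0) → W = -295/31

x_1 = 50/31, x_2 = 0, maximum W = -295/31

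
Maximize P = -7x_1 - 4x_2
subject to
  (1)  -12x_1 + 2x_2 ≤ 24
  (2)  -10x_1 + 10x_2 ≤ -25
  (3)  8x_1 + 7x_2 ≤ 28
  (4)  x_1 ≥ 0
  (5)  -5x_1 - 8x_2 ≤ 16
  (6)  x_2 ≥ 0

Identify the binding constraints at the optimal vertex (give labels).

(2) and (6)

Feasible corners and P = -7x_1 - 4x_2:
  (91/30, 8/15) → P = -701/30
  (5/2, 0) → P = -35/2
  (7/2, 0) → P = -49/2

The maximum is at (5/2, 0). Substituting into each constraint, equality holds for (2) and (6); the remaining constraints have slack.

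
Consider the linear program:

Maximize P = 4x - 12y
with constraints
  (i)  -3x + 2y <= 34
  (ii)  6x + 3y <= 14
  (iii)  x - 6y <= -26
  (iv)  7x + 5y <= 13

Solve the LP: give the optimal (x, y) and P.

Extreme points and P = 4x - 12y:
  (-19/2, 11/4) → P = -71
  (-144/29, 277/29) → P = -3900/29
  (-52/47, 195/47) → P = -2548/47

The optimum lies where x - 6y = -26 and 7x + 5y = 13.
Solving simultaneously gives x = -52/47, y = 195/47.

x = -52/47, y = 195/47, maximum P = -2548/47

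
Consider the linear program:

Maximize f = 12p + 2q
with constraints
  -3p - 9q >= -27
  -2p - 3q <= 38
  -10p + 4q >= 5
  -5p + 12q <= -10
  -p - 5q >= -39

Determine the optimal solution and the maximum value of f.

p = -1, q = -5/4, maximum f = -29/2

Corner points and f = 12p + 2q:
  (-167/38, -185/19) → f = -1372/19
  (-142/13, -70/13) → f = -1844/13
  (-1, -5/4) → f = -29/2

At the optimal vertex, -10p + 4q = 5 and -5p + 12q = -10.
Solving simultaneously gives p = -1, q = -5/4.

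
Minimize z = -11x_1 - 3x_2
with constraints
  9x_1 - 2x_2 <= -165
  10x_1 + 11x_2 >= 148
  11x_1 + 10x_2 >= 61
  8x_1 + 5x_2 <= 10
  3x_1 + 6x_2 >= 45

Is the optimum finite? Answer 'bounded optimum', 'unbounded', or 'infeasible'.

bounded optimum

Corner points and z = -11x_1 - 3x_2:
  (-809/21, 1018/21) → z = 835/3
  (-315/19, 542/19) → z = 1839/19
The feasible region has finitely many vertices and no improving ray; the minimum is 1839/19 at (-315/19, 542/19).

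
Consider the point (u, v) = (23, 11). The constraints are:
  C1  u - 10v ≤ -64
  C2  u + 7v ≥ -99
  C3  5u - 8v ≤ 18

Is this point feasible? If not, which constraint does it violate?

Constraint C3: 5u - 8v = 27, which is not ≤ 18. All other constraints are satisfied.

not feasible — violates C3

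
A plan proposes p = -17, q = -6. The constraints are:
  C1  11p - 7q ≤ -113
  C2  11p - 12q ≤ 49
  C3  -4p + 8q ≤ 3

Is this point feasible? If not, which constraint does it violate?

Constraint C3: -4p + 8q = 20, which is not ≤ 3. All other constraints are satisfied.

not feasible — violates C3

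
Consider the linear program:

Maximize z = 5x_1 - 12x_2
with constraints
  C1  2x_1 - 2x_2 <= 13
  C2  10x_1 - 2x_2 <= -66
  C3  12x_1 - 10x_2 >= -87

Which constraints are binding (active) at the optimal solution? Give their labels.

C1 and C3

Extreme points and z = 5x_1 - 12x_2:
  (-79/8, -131/8) → z = 1177/8
  (-76, -165/2) → z = 610
  (-243/38, 39/38) → z = -1683/38

The maximum is at (-76, -165/2). Substituting into each constraint, equality holds for C1 and C3; the remaining constraints have slack.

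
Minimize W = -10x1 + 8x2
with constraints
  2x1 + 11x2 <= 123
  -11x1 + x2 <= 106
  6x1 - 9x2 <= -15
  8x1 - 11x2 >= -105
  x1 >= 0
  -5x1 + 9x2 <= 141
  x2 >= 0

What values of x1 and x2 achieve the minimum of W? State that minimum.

Extreme points and W = -10x1 + 8x2:
  (157/14, 64/7) → W = -39
  (9/5, 597/55) → W = 3786/55
  (0, 5/3) → W = 40/3
  (0, 105/11) → W = 840/11

x1 = 157/14, x2 = 64/7, minimum W = -39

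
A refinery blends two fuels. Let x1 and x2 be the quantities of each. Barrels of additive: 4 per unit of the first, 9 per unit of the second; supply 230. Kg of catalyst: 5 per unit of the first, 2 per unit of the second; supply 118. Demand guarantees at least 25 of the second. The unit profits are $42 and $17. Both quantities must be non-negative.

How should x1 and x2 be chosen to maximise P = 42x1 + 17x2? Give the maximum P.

x1 = 5/4, x2 = 25, maximum P = 955/2

Extreme points and P = 42x1 + 17x2:
  (0, 230/9) → P = 3910/9
  (0, 25) → P = 425
  (5/4, 25) → P = 955/2

The optimum lies where 4x1 + 9x2 = 230 and x2 = 25.
Solving simultaneously gives x1 = 5/4, x2 = 25.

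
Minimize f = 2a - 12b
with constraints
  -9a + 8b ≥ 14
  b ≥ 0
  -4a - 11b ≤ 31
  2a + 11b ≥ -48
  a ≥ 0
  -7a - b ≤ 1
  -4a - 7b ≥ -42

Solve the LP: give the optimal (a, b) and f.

Extreme points and f = 2a - 12b:
  (0, 7/4) → f = -21
  (238/95, 434/95) → f = -4732/95
  (0, 6) → f = -72

The optimum lies where a = 0 and -4a - 7b = -42.
Solving simultaneously gives a = 0, b = 6.

a = 0, b = 6, minimum f = -72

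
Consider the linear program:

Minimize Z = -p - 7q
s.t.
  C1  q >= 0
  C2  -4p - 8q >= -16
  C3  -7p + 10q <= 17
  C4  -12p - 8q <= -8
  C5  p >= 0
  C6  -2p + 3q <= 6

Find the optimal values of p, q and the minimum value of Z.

p = 1/4, q = 15/8, minimum Z = -107/8

Vertices and Z = -p - 7q:
  (4, 0) → Z = -4
  (2/3, 0) → Z = -2/3
  (1/4, 15/8) → Z = -107/8
  (0, 17/10) → Z = -119/10
  (0, 1) → Z = -7

The optimum lies where -4p - 8q = -16 and -7p + 10q = 17.
Solving simultaneously gives p = 1/4, q = 15/8.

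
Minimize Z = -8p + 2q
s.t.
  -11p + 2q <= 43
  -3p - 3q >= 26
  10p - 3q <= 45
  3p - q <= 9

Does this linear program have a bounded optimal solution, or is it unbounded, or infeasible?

bounded optimum

Corner points and Z = -8p + 2q:
  (-181/39, -157/39) → Z = 378/13
  (-61/5, -228/5) → Z = 32/5
  (1/12, -35/4) → Z = -109/6
The feasible region has finitely many vertices and no improving ray; the minimum is -109/6 at (1/12, -35/4).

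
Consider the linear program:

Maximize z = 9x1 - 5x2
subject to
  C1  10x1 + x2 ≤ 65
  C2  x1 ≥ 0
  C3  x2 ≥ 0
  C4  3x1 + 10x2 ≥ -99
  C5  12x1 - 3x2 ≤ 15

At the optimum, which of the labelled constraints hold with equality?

C3 and C5

Feasible corners and z = 9x1 - 5x2:
  (0, 65) → z = -325
  (5, 15) → z = -30
  (0, 0) → z = 0
  (5/4, 0) → z = 45/4

The maximum is at (5/4, 0). Substituting into each constraint, equality holds for C3 and C5; the remaining constraints have slack.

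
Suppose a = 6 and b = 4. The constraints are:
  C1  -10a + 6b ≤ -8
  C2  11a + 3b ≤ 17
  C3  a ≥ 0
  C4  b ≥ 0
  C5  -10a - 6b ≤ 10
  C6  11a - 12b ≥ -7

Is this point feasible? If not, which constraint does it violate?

not feasible — violates C2

Constraint C2: 11a + 3b = 78, which is not ≤ 17. All other constraints are satisfied.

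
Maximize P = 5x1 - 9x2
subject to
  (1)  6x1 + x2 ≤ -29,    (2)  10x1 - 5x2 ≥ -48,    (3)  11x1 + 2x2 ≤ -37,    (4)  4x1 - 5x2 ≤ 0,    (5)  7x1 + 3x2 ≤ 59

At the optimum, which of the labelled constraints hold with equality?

(2) and (4)

Extreme points and P = 5x1 - 9x2:
  (-193/40, -1/20) → P = -947/40
  (-145/34, -58/17) → P = 319/34
  (-8, -32/5) → P = 88/5

The maximum is at (-8, -32/5). Substituting into each constraint, equality holds for (2) and (4); the remaining constraints have slack.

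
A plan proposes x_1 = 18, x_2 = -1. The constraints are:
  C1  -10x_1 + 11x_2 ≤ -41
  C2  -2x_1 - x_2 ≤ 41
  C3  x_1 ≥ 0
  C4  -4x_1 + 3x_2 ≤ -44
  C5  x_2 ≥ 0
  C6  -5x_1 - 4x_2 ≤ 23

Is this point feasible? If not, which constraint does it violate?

not feasible — violates C5

Constraint C5: x_2 = -1, which is not ≥ 0. All other constraints are satisfied.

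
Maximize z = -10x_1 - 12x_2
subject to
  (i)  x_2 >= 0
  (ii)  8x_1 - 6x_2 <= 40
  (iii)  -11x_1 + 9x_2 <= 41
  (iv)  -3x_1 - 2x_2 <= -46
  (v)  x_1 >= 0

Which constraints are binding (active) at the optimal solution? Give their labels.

Feasible corners and z = -10x_1 - 12x_2:
  (101, 128) → z = -2546
  (178/17, 124/17) → z = -3268/17
  (332/49, 629/49) → z = -10868/49

The maximum is at (178/17, 124/17). Substituting into each constraint, equality holds for (ii) and (iv); the remaining constraints have slack.

(ii) and (iv)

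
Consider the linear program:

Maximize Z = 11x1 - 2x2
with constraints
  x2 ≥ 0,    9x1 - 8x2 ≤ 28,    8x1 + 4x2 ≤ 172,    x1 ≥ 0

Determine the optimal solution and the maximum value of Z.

x1 = 372/25, x2 = 331/25, maximum Z = 686/5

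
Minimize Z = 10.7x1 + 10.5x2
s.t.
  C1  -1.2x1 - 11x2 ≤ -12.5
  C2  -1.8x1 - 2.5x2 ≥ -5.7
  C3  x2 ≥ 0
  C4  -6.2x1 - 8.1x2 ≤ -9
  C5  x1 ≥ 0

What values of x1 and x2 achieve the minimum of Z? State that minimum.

x1 = 0, x2 = 25/22, minimum Z = 525/44

Extreme points and Z = 10.7x1 + 10.5x2:
  (629/336, 261/280) → Z = 100189/3360
  (0, 25/22) → Z = 525/44
  (0, 57/25) → Z = 1197/50

At the optimal vertex, -1.2x1 - 11x2 = -12.5 and x1 = 0.
Solving simultaneously gives x1 = 0, x2 = 25/22.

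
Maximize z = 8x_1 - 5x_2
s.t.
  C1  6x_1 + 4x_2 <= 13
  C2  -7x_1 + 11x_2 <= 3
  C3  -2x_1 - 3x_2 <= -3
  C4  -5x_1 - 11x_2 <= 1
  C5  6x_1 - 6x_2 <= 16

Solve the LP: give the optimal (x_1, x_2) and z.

x_1 = 71/30, x_2 = -3/10, maximum z = 613/30

Vertices and z = 8x_1 - 5x_2:
  (131/94, 109/94) → z = 503/94
  (71/30, -3/10) → z = 613/30
  (24/43, 27/43) → z = 57/43
  (11/5, -7/15) → z = 299/15

The binding constraints are 6x_1 + 4x_2 = 13 and 6x_1 - 6x_2 = 16.
Solving simultaneously gives x_1 = 71/30, x_2 = -3/10.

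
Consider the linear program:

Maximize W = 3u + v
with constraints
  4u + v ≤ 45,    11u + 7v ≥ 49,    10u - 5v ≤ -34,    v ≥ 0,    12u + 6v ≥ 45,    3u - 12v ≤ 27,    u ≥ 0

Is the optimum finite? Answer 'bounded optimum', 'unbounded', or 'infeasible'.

bounded optimum

Vertices and W = 3u + v:
  (191/30, 293/15) → W = 1159/30
  (0, 45) → W = 45
  (7/40, 143/20) → W = 307/40
  (0, 15/2) → W = 15/2
The feasible region has finitely many vertices and no improving ray; the maximum is 45 at (0, 45).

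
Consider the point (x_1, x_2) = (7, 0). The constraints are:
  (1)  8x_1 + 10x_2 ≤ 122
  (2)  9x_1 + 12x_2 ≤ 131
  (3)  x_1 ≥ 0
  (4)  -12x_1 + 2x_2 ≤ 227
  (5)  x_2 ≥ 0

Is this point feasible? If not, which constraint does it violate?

feasible

(1): 56 ≤ 122 ✓
(2): 63 ≤ 131 ✓
(3): 7 ≥ 0 ✓
(4): -84 ≤ 227 ✓
(5): 0 ≥ 0 ✓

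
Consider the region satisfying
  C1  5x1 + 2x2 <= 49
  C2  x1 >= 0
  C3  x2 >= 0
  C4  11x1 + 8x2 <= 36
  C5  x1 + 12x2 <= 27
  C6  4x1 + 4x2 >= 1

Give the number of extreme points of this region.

5

Of the 15 pairwise boundary intersections, those satisfying every inequality are:
  (0, 9/4)
  (0, 1/4)
  (36/11, 0)
  (1/4, 0)
  (54/31, 261/124)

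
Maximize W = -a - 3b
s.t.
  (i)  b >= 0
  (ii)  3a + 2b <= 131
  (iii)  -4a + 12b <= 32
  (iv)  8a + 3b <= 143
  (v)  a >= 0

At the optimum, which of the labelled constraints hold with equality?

(i) and (v)

Vertices and W = -a - 3b:
  (143/8, 0) → W = -143/8
  (0, 0) → W = 0
  (15, 23/3) → W = -38
  (0, 8/3) → W = -8

The maximum is at (0, 0). Substituting into each constraint, equality holds for (i) and (v); the remaining constraints have slack.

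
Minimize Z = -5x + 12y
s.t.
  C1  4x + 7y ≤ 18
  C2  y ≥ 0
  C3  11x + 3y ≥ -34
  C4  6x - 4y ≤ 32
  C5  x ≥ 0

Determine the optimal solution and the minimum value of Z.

Vertices and Z = -5x + 12y:
  (9/2, 0) → Z = -45/2
  (0, 18/7) → Z = 216/7
  (0, 0) → Z = 0

The binding constraints are 4x + 7y = 18 and y = 0.
Solving simultaneously gives x = 9/2, y = 0.

x = 9/2, y = 0, minimum Z = -45/2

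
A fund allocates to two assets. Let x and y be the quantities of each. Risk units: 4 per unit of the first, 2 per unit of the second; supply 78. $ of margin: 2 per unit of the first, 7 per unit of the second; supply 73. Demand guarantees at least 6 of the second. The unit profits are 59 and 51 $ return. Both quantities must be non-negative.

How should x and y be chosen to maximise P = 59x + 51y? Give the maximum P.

Feasible corners and P = 59x + 51y:
  (0, 73/7) → P = 3723/7
  (0, 6) → P = 306
  (31/2, 6) → P = 2441/2

x = 31/2, y = 6, maximum P = 2441/2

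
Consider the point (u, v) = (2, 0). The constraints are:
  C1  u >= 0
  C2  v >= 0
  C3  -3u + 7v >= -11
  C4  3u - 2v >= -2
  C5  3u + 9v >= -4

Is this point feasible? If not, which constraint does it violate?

feasible

C1: 2 ≥ 0 ✓
C2: 0 ≥ 0 ✓
C3: -6 ≥ -11 ✓
C4: 6 ≥ -2 ✓
C5: 6 ≥ -4 ✓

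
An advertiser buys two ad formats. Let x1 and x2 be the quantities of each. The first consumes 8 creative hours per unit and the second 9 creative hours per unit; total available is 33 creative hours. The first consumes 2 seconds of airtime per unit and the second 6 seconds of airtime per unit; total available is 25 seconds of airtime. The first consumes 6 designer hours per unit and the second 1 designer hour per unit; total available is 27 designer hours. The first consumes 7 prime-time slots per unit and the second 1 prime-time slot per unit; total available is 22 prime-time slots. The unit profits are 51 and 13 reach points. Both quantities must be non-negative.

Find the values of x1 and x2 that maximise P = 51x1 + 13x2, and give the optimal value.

x1 = 3, x2 = 1, maximum P = 166

Corner points and P = 51x1 + 13x2:
  (0, 0) → P = 0
  (0, 11/3) → P = 143/3
  (22/7, 0) → P = 1122/7
  (3, 1) → P = 166

The binding constraints are 8x1 + 9x2 = 33 and 7x1 + x2 = 22.
Solving simultaneously gives x1 = 3, x2 = 1.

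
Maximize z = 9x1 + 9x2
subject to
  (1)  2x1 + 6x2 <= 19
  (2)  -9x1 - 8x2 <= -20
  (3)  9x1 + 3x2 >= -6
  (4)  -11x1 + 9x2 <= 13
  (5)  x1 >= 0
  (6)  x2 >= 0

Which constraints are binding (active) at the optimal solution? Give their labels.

Corner points and z = 9x1 + 9x2:
  (31/28, 235/84) → z = 246/7
  (19/2, 0) → z = 171/2
  (76/169, 337/169) → z = 3717/169
  (20/9, 0) → z = 20

The maximum is at (19/2, 0). Substituting into each constraint, equality holds for (1) and (6); the remaining constraints have slack.

(1) and (6)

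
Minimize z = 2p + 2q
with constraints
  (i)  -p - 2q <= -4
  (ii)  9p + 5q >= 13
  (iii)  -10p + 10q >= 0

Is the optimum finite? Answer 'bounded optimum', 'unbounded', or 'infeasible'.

Corner points and z = 2p + 2q:
  (6/13, 23/13) → z = 58/13
  (4/3, 4/3) → z = 16/3
The feasible region has finitely many vertices and no improving ray; the minimum is 58/13 at (6/13, 23/13).

bounded optimum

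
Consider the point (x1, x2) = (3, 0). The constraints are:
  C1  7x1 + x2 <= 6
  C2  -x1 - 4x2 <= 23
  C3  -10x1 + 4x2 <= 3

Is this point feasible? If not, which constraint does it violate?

not feasible — violates C1

Constraint C1: 7x1 + x2 = 21, which is not ≤ 6. All other constraints are satisfied.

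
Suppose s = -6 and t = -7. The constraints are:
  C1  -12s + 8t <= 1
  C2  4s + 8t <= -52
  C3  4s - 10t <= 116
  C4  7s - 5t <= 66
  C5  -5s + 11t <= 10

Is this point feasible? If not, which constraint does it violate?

not feasible — violates C1

Constraint C1: -12s + 8t = 16, which is not ≤ 1. All other constraints are satisfied.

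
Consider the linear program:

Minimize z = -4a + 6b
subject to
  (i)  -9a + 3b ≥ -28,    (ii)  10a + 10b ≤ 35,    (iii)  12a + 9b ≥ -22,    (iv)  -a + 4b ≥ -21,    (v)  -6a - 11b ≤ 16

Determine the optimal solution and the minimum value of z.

a = 20/9, b = -8/3, minimum z = -224/9

Extreme points and z = -4a + 6b:
  (77/24, 7/24) → z = -133/12
  (20/9, -8/3) → z = -224/9
  (-107/6, 64/3) → z = 598/3
  (-49/39, -10/13) → z = 16/39

The optimum lies where -9a + 3b = -28 and -6a - 11b = 16.
Solving simultaneously gives a = 20/9, b = -8/3.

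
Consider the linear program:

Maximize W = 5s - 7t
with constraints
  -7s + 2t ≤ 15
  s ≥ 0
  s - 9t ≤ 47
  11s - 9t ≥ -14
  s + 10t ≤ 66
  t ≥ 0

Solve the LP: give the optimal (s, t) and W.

s = 56, t = 1, maximum W = 273

Vertices and W = 5s - 7t:
  (0, 14/9) → W = -98/9
  (0, 0) → W = 0
  (56, 1) → W = 273
  (47, 0) → W = 235
  (454/119, 740/119) → W = -2910/119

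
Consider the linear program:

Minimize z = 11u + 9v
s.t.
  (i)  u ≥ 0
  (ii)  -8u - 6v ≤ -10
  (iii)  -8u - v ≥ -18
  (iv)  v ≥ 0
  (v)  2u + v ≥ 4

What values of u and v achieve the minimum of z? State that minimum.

Corner points and z = 11u + 9v:
  (0, 18) → z = 162
  (0, 4) → z = 36
  (9/4, 0) → z = 99/4
  (2, 0) → z = 22

The binding constraints are v = 0 and 2u + v = 4.
Solving simultaneously gives u = 2, v = 0.

u = 2, v = 0, minimum z = 22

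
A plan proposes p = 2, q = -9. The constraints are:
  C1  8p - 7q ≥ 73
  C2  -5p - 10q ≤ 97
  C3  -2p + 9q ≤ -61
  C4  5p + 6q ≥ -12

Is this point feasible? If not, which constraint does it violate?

Constraint C4: 5p + 6q = -44, which is not ≥ -12. All other constraints are satisfied.

not feasible — violates C4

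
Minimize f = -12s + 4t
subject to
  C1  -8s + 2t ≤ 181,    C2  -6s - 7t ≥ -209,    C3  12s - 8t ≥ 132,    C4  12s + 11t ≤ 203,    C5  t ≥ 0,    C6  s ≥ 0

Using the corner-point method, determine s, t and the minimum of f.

Feasible corners and f = -12s + 4t:
  (769/57, 71/19) → f = -2792/19
  (11, 0) → f = -132
  (203/12, 0) → f = -203

s = 203/12, t = 0, minimum f = -203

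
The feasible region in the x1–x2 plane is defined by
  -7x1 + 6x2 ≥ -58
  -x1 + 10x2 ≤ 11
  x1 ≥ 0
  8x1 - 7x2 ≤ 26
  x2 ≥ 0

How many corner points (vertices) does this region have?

The feasible vertices (each the meet of two boundaries and inside every other half-plane) are:
  (0, 11/10)
  (337/73, 114/73)
  (0, 0)
  (13/4, 0)

4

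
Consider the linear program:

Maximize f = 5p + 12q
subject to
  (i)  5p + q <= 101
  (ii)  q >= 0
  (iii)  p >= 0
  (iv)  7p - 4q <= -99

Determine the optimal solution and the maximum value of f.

Vertices and f = 5p + 12q:
  (0, 101) → f = 1212
  (305/27, 1202/27) → f = 15949/27
  (0, 99/4) → f = 297

The optimum lies where 5p + q = 101 and p = 0.
Solving simultaneously gives p = 0, q = 101.

p = 0, q = 101, maximum f = 1212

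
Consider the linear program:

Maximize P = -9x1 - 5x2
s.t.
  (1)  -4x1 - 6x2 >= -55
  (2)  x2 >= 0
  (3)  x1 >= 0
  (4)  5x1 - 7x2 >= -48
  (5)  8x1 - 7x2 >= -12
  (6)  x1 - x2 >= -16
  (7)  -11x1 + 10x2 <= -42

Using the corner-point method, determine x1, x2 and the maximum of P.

Extreme points and P = -9x1 - 5x2:
  (55/4, 0) → P = -495/4
  (401/53, 437/106) → P = -9403/106
  (42/11, 0) → P = -378/11

x1 = 42/11, x2 = 0, maximum P = -378/11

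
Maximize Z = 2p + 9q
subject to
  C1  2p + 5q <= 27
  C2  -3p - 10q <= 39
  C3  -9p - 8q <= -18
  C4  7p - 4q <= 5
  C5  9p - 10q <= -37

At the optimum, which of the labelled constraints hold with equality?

C1 and C3

Vertices and Z = 2p + 9q:
  (-126/29, 207/29) → Z = 1611/29
  (17/13, 317/65) → Z = 3023/65
  (-58/81, 55/18) → Z = 4223/162

The maximum is at (-126/29, 207/29). Substituting into each constraint, equality holds for C1 and C3; the remaining constraints have slack.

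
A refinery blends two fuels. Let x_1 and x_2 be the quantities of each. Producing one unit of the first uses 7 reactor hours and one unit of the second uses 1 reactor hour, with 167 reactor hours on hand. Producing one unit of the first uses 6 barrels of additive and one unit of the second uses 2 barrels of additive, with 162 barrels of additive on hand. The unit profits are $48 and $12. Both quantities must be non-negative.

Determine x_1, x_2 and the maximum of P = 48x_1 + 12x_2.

Vertices and P = 48x_1 + 12x_2:
  (0, 0) → P = 0
  (0, 81) → P = 972
  (167/7, 0) → P = 8016/7
  (43/2, 33/2) → P = 1230

x_1 = 43/2, x_2 = 33/2, maximum P = 1230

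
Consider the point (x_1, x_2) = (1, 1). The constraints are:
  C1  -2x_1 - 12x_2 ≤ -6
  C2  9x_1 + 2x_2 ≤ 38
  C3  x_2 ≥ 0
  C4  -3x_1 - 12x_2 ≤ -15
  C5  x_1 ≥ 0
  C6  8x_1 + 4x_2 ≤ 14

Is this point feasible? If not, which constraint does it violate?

C1: -14 ≤ -6 ✓
C2: 11 ≤ 38 ✓
C3: 1 ≥ 0 ✓
C4: -15 ≤ -15 ✓
C5: 1 ≥ 0 ✓
C6: 12 ≤ 14 ✓

feasible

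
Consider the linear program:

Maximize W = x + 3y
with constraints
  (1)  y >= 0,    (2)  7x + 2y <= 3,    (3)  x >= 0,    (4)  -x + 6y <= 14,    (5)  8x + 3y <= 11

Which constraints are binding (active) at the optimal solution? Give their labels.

(2) and (3)

Corner points and W = x + 3y:
  (3/7, 0) → W = 3/7
  (0, 0) → W = 0
  (0, 3/2) → W = 9/2

The maximum is at (0, 3/2). Substituting into each constraint, equality holds for (2) and (3); the remaining constraints have slack.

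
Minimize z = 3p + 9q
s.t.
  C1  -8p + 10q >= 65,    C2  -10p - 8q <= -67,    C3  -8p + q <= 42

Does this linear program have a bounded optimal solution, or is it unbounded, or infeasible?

bounded optimum

Corner points and z = 3p + 9q:
  (75/82, 593/82) → z = 2781/41
  (-269/74, 478/37) → z = 7797/74
The feasible region has finitely many vertices and no improving ray; the minimum is 2781/41 at (75/82, 593/82).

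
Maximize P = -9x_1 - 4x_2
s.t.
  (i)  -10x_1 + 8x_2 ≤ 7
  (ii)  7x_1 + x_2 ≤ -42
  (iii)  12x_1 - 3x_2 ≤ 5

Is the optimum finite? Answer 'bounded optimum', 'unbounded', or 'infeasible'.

From the feasible point (-343/66, -371/66), moving in the direction (-3, -12) keeps every constraint satisfied while P increases without bound.

unbounded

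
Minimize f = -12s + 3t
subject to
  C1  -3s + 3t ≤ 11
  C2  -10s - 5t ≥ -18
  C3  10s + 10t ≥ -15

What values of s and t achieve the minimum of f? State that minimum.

Extreme points and f = -12s + 3t:
  (-1/45, 164/45) → f = 56/5
  (-31/12, 13/12) → f = 137/4
  (51/10, -33/5) → f = -81

s = 51/10, t = -33/5, minimum f = -81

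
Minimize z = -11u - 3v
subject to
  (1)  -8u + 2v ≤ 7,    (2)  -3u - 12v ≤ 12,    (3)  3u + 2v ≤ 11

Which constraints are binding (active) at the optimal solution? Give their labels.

(2) and (3)

Vertices and z = -11u - 3v:
  (-18/17, -25/34) → z = 471/34
  (4/11, 109/22) → z = -415/22
  (26/5, -23/10) → z = -503/10

The minimum is at (26/5, -23/10). Substituting into each constraint, equality holds for (2) and (3); the remaining constraints have slack.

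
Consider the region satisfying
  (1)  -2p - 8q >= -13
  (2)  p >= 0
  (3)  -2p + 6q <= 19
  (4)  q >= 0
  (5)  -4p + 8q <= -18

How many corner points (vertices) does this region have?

Of the 10 pairwise boundary intersections, those satisfying every inequality are:
  (13/2, 0)
  (31/6, 1/3)
  (9/2, 0)

3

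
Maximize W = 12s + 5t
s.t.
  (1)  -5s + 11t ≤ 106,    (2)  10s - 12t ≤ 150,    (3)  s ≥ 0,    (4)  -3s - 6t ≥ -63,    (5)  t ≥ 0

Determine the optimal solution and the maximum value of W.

Extreme points and W = 12s + 5t:
  (0, 106/11) → W = 530/11
  (19/21, 211/21) → W = 1283/21
  (69/4, 15/8) → W = 1731/8
  (15, 0) → W = 180
  (0, 0) → W = 0

At the optimal vertex, 10s - 12t = 150 and -3s - 6t = -63.
Solving simultaneously gives s = 69/4, t = 15/8.

s = 69/4, t = 15/8, maximum W = 1731/8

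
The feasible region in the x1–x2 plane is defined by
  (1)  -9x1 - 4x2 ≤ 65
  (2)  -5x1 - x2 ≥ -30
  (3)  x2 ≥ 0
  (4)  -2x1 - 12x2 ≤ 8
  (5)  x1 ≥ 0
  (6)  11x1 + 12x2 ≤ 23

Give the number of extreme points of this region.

3

Of the 15 pairwise boundary intersections, those satisfying every inequality are:
  (0, 0)
  (23/11, 0)
  (0, 23/12)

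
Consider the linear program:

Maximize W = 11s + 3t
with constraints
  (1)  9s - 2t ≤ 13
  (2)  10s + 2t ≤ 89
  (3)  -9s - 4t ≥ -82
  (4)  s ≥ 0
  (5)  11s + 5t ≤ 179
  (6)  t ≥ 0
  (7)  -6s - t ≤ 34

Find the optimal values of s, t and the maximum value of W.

Feasible corners and W = 11s + 3t:
  (4, 23/2) → W = 157/2
  (13/9, 0) → W = 143/9
  (0, 41/2) → W = 123/2
  (0, 0) → W = 0

s = 4, t = 23/2, maximum W = 157/2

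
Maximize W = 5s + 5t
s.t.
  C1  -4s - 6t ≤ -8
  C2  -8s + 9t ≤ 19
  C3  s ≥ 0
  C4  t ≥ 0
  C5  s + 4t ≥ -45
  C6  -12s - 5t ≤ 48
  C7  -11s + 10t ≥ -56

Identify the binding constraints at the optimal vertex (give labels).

Corner points and W = 5s + 5t:
  (0, 4/3) → W = 20/3
  (2, 0) → W = 10
  (0, 19/9) → W = 95/9
  (694/19, 657/19) → W = 6755/19
  (56/11, 0) → W = 280/11

The maximum is at (694/19, 657/19). Substituting into each constraint, equality holds for C2 and C7; the remaining constraints have slack.

C2 and C7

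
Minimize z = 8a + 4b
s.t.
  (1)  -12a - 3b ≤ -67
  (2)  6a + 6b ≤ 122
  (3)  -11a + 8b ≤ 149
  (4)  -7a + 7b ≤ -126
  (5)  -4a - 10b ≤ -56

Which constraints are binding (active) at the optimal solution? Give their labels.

(4) and (5)

Corner points and z = 8a + 4b:
  (115/6, 7/6) → z = 158
  (221/9, -38/9) → z = 1616/9
  (118/7, -8/7) → z = 912/7

The minimum is at (118/7, -8/7). Substituting into each constraint, equality holds for (4) and (5); the remaining constraints have slack.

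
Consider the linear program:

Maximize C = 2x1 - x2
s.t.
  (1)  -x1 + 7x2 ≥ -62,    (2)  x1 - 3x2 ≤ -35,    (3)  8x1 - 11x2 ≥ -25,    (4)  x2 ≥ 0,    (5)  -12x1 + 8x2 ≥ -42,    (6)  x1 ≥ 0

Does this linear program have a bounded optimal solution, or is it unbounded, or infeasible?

The boundaries x1 - 3x2 = -35 and 8x1 - 11x2 = -25 meet at (310/13, 255/13), but that point violates -12x1 + 8x2 ≥ -42. Every candidate vertex is excluded by some other constraint, so the feasible region is empty.

infeasible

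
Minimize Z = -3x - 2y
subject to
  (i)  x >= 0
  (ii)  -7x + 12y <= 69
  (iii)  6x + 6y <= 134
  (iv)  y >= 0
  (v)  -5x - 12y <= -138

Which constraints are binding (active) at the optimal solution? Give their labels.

(iii) and (v)

Vertices and Z = -3x - 2y:
  (199/19, 676/57) → Z = -3143/57
  (23/4, 437/48) → Z = -851/24
  (130/7, 79/21) → Z = -1328/21

The minimum is at (130/7, 79/21). Substituting into each constraint, equality holds for (iii) and (v); the remaining constraints have slack.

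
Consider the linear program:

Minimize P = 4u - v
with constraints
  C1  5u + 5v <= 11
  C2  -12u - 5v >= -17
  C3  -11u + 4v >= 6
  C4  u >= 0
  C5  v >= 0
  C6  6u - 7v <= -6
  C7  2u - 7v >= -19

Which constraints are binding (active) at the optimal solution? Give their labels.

C1 and C4

Vertices and P = 4u - v:
  (14/75, 151/75) → P = -19/15
  (0, 11/5) → P = -11/5
  (0, 3/2) → P = -3/2

The minimum is at (0, 11/5). Substituting into each constraint, equality holds for C1 and C4; the remaining constraints have slack.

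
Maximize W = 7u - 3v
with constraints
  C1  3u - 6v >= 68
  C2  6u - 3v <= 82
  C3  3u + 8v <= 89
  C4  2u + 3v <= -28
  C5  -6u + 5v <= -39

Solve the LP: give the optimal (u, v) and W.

u = 27/4, v = -83/6, maximum W = 355/4

Vertices and W = 7u - 3v:
  (12/7, -220/21) → W = 304/7
  (-106/21, -97/7) → W = 131/21
  (27/4, -83/6) → W = 355/4
The feasible region is unbounded (it extends along (-5, -6), (-1, -2)), but W strictly decreases along every unbounded feasible direction, so there is no improving ray and the maximum is attained at a vertex.

The binding constraints are 6u - 3v = 82 and 2u + 3v = -28.
Solving simultaneously gives u = 27/4, v = -83/6.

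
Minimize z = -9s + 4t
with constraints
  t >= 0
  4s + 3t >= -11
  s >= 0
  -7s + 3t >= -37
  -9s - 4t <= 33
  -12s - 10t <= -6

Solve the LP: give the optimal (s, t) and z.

Feasible corners and z = -9s + 4t:
  (37/7, 0) → z = -333/7
  (1/2, 0) → z = -9/2
  (0, 3/5) → z = 12/5
The feasible region is unbounded (it extends along (0, 1), (3, 7)), but z strictly increases along every unbounded feasible direction, so there is no improving ray and the minimum is attained at a vertex.

s = 37/7, t = 0, minimum z = -333/7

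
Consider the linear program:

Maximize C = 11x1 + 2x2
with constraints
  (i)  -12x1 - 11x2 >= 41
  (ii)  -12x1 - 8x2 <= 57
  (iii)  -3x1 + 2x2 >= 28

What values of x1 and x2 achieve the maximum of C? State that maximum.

Vertices and C = 11x1 + 2x2:
  (-299/36, 16/3) → C = -2905/36
  (-130/19, 71/19) → C = -1288/19
  (-169/24, 55/16) → C = -847/12

x1 = -130/19, x2 = 71/19, maximum C = -1288/19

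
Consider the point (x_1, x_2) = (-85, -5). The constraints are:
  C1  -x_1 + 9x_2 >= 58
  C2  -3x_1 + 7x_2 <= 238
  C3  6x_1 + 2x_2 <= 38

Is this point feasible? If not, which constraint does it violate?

not feasible — violates C1

Constraint C1: -x_1 + 9x_2 = 40, which is not ≥ 58. All other constraints are satisfied.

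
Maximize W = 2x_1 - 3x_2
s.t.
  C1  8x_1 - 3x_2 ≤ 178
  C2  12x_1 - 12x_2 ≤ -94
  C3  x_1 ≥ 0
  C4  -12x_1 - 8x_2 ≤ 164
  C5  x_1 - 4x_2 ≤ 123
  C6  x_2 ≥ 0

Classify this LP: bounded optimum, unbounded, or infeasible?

Feasible corners and W = 2x_1 - 3x_2:
  (403/10, 722/15) → W = -319/5
  (0, 47/6) → W = -47/2
The feasible region has finitely many vertices and no improving ray; the maximum is -47/2 at (0, 47/6).

bounded optimum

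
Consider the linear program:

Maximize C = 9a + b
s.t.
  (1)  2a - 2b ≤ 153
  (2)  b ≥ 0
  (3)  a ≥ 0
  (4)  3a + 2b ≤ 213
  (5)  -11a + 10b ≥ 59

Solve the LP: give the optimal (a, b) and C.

Extreme points and C = 9a + b:
  (0, 213/2) → C = 213/2
  (0, 59/10) → C = 59/10
  (503/13, 630/13) → C = 5157/13

The optimum lies where 3a + 2b = 213 and -11a + 10b = 59.
Solving simultaneously gives a = 503/13, b = 630/13.

a = 503/13, b = 630/13, maximum C = 5157/13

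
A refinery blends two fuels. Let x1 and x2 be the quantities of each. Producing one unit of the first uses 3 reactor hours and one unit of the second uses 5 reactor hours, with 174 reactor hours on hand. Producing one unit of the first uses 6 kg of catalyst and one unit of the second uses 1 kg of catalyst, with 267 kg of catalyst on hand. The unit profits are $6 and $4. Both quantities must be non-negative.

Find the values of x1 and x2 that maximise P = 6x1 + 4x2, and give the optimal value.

x1 = 43, x2 = 9, maximum P = 294

Extreme points and P = 6x1 + 4x2:
  (0, 0) → P = 0
  (0, 174/5) → P = 696/5
  (89/2, 0) → P = 267
  (43, 9) → P = 294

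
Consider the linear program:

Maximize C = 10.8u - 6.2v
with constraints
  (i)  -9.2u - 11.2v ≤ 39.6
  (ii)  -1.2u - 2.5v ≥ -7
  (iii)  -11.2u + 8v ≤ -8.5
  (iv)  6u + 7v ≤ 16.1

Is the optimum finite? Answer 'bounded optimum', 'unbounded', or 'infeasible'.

bounded optimum

Extreme points and C = 10.8u - 6.2v:
  (-1385/1244, -13043/4976) → C = 105173/24880
  (163.4, -9643/70) → C = 183317/70
  (1883/1264, 3233/3160) → C = 76991/7900
The feasible region has finitely many vertices and no improving ray; the maximum is 183317/70 at (163.4, -9643/70).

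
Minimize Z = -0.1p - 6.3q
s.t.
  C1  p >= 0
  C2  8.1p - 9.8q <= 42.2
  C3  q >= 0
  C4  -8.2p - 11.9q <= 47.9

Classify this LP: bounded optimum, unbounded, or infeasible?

From the feasible point (0, 0), moving in the direction (0, 1) keeps every constraint satisfied while Z decreases without bound.

unbounded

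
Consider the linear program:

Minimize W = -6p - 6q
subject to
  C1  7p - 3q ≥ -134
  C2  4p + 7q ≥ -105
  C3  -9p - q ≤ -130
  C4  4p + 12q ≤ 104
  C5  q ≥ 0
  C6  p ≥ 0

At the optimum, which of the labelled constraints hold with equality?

Vertices and W = -6p - 6q:
  (14, 4) → W = -108
  (130/9, 0) → W = -260/3
  (26, 0) → W = -156

The minimum is at (26, 0). Substituting into each constraint, equality holds for C4 and C5; the remaining constraints have slack.

C4 and C5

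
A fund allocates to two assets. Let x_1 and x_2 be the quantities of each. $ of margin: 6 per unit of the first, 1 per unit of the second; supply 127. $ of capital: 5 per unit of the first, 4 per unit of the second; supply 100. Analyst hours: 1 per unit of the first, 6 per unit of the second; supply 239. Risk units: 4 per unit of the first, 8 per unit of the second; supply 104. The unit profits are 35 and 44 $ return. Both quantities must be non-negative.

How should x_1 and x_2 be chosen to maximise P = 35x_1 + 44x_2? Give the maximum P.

x_1 = 16, x_2 = 5, maximum P = 780

Feasible corners and P = 35x_1 + 44x_2:
  (0, 0) → P = 0
  (0, 13) → P = 572
  (20, 0) → P = 700
  (16, 5) → P = 780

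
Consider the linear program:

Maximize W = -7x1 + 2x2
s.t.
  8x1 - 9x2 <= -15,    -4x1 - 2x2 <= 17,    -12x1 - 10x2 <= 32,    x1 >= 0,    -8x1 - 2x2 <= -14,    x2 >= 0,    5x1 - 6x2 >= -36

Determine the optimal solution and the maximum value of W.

Extreme points and W = -7x1 + 2x2:
  (12/11, 29/11) → W = -26/11
  (78, 71) → W = -404
  (6/29, 179/29) → W = 316/29

x1 = 6/29, x2 = 179/29, maximum W = 316/29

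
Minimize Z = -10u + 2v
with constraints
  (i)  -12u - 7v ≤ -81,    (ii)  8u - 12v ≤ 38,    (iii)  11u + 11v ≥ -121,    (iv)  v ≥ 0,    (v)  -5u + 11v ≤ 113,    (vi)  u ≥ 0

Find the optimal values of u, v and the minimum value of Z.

Vertices and Z = -10u + 2v:
  (619/100, 24/25) → Z = -2999/50
  (100/167, 1761/167) → Z = 2522/167
  (887/14, 547/14) → Z = -3888/7

u = 887/14, v = 547/14, minimum Z = -3888/7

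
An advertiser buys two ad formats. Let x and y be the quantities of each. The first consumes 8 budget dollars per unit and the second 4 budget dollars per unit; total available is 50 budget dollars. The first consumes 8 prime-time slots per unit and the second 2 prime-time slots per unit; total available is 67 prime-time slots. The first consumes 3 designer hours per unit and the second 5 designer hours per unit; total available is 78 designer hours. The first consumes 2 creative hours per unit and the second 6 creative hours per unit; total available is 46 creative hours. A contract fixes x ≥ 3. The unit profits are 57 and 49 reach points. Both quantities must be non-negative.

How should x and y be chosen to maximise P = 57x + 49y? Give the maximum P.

Extreme points and P = 57x + 49y:
  (25/4, 0) → P = 1425/4
  (3, 0) → P = 171
  (3, 13/2) → P = 979/2

The binding constraints are 8x + 4y = 50 and x = 3.
Solving simultaneously gives x = 3, y = 13/2.

x = 3, y = 13/2, maximum P = 979/2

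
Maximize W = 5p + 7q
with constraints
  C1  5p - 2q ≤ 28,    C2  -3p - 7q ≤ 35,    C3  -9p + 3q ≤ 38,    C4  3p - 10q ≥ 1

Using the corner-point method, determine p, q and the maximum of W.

p = 139/22, q = 79/44, maximum W = 1943/44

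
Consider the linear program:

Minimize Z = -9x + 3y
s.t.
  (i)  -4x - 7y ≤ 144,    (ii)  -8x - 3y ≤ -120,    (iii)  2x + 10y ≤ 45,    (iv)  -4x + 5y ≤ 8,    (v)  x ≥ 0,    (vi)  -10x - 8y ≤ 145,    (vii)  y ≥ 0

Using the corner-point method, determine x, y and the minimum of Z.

Extreme points and Z = -9x + 3y:
  (1065/74, 60/37) → Z = -9225/74
  (15, 0) → Z = -135
  (45/2, 0) → Z = -405/2

The optimum lies where 2x + 10y = 45 and y = 0.
Solving simultaneously gives x = 45/2, y = 0.

x = 45/2, y = 0, minimum Z = -405/2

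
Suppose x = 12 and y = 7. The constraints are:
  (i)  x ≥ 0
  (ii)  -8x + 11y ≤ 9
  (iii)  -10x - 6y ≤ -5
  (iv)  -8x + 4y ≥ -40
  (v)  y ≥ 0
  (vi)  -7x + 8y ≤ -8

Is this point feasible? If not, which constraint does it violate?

Constraint (iv): -8x + 4y = -68, which is not ≥ -40. All other constraints are satisfied.

not feasible — violates (iv)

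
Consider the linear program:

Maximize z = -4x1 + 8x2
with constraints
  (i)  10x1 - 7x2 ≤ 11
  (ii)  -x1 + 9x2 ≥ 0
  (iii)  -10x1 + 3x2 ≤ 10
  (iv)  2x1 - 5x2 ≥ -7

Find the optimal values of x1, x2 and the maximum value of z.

Corner points and z = -4x1 + 8x2:
  (99/83, 11/83) → z = -308/83
  (26/9, 23/9) → z = 80/9
  (-30/29, -10/87) → z = 280/87
  (-29/44, 25/22) → z = 129/11

At the optimal vertex, -10x1 + 3x2 = 10 and 2x1 - 5x2 = -7.
Solving simultaneously gives x1 = -29/44, x2 = 25/22.

x1 = -29/44, x2 = 25/22, maximum z = 129/11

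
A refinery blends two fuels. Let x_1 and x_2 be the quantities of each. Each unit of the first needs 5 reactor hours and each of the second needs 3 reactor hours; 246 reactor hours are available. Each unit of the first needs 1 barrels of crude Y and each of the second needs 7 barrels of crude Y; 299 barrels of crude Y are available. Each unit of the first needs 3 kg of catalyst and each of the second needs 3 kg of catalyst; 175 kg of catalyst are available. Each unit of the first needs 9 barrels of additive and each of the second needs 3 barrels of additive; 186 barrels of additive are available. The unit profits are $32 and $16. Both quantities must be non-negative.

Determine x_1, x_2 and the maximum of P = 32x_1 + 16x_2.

x_1 = 27/4, x_2 = 167/4, maximum P = 884

Vertices and P = 32x_1 + 16x_2:
  (0, 0) → P = 0
  (0, 299/7) → P = 4784/7
  (62/3, 0) → P = 1984/3
  (27/4, 167/4) → P = 884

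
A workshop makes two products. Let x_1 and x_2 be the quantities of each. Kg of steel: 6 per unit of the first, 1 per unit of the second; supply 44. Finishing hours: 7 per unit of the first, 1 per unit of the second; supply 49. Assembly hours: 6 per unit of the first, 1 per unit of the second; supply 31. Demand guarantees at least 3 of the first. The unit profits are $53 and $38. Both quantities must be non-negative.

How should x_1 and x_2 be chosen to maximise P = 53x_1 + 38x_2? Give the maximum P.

Extreme points and P = 53x_1 + 38x_2:
  (31/6, 0) → P = 1643/6
  (3, 0) → P = 159
  (3, 13) → P = 653

The optimum lies where 6x_1 + x_2 = 31 and x_1 = 3.
Solving simultaneously gives x_1 = 3, x_2 = 13.

x_1 = 3, x_2 = 13, maximum P = 653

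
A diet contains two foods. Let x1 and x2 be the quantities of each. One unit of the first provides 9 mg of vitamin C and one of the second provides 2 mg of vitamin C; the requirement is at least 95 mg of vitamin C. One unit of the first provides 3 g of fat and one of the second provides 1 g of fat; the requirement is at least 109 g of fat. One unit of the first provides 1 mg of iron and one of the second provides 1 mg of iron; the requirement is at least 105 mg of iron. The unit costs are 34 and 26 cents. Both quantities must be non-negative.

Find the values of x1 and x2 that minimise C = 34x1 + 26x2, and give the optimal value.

Extreme points and C = 34x1 + 26x2:
  (0, 109) → C = 2834
  (105, 0) → C = 3570
  (2, 103) → C = 2746
The feasible region is unbounded (it extends along (0, 1), (1, 0)), but C strictly increases along every unbounded feasible direction, so there is no improving ray and the minimum is attained at a vertex.

The optimum lies where 3x1 + x2 = 109 and x1 + x2 = 105.
Solving simultaneously gives x1 = 2, x2 = 103.

x1 = 2, x2 = 103, minimum C = 2746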